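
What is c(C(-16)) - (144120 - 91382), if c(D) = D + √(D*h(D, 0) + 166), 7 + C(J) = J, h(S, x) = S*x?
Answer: -52761 + √166 ≈ -52748.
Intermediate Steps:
C(J) = -7 + J
c(D) = D + √166 (c(D) = D + √(D*(D*0) + 166) = D + √(D*0 + 166) = D + √(0 + 166) = D + √166)
c(C(-16)) - (144120 - 91382) = ((-7 - 16) + √166) - (144120 - 91382) = (-23 + √166) - 1*52738 = (-23 + √166) - 52738 = -52761 + √166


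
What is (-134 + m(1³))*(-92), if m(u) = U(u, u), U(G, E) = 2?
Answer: 12144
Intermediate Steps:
m(u) = 2
(-134 + m(1³))*(-92) = (-134 + 2)*(-92) = -132*(-92) = 12144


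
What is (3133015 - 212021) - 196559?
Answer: 2724435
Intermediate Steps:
(3133015 - 212021) - 196559 = 2920994 - 196559 = 2724435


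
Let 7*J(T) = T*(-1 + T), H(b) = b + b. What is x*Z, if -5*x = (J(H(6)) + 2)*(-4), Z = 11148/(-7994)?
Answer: -3255216/139895 ≈ -23.269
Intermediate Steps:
H(b) = 2*b
J(T) = T*(-1 + T)/7 (J(T) = (T*(-1 + T))/7 = T*(-1 + T)/7)
Z = -5574/3997 (Z = 11148*(-1/7994) = -5574/3997 ≈ -1.3945)
x = 584/35 (x = -((2*6)*(-1 + 2*6)/7 + 2)*(-4)/5 = -((⅐)*12*(-1 + 12) + 2)*(-4)/5 = -((⅐)*12*11 + 2)*(-4)/5 = -(132/7 + 2)*(-4)/5 = -146*(-4)/35 = -⅕*(-584/7) = 584/35 ≈ 16.686)
x*Z = (584/35)*(-5574/3997) = -3255216/139895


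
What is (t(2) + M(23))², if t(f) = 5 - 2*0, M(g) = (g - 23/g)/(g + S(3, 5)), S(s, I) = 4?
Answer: 24649/729 ≈ 33.812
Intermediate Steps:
M(g) = (g - 23/g)/(4 + g) (M(g) = (g - 23/g)/(g + 4) = (g - 23/g)/(4 + g))
t(f) = 5 (t(f) = 5 + 0 = 5)
(t(2) + M(23))² = (5 + (-23 + 23²)/(23*(4 + 23)))² = (5 + (1/23)*(-23 + 529)/27)² = (5 + (1/23)*(1/27)*506)² = (5 + 22/27)² = (157/27)² = 24649/729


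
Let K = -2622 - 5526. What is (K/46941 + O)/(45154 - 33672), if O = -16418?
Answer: -128447581/89829427 ≈ -1.4299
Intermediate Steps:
K = -8148
(K/46941 + O)/(45154 - 33672) = (-8148/46941 - 16418)/(45154 - 33672) = (-8148*1/46941 - 16418)/11482 = (-2716/15647 - 16418)*(1/11482) = -256895162/15647*1/11482 = -128447581/89829427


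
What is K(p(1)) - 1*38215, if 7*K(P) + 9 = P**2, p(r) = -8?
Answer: -267450/7 ≈ -38207.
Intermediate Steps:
K(P) = -9/7 + P**2/7
K(p(1)) - 1*38215 = (-9/7 + (1/7)*(-8)**2) - 1*38215 = (-9/7 + (1/7)*64) - 38215 = (-9/7 + 64/7) - 38215 = 55/7 - 38215 = -267450/7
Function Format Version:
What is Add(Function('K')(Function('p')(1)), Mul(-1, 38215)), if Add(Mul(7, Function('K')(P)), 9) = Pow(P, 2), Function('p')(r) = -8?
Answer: Rational(-267450, 7) ≈ -38207.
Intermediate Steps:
Function('K')(P) = Add(Rational(-9, 7), Mul(Rational(1, 7), Pow(P, 2)))
Add(Function('K')(Function('p')(1)), Mul(-1, 38215)) = Add(Add(Rational(-9, 7), Mul(Rational(1, 7), Pow(-8, 2))), Mul(-1, 38215)) = Add(Add(Rational(-9, 7), Mul(Rational(1, 7), 64)), -38215) = Add(Add(Rational(-9, 7), Rational(64, 7)), -38215) = Add(Rational(55, 7), -38215) = Rational(-267450, 7)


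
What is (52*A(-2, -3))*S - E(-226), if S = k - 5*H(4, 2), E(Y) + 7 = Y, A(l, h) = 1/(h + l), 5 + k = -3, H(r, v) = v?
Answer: 2101/5 ≈ 420.20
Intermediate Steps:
k = -8 (k = -5 - 3 = -8)
E(Y) = -7 + Y
S = -18 (S = -8 - 5*2 = -8 - 10 = -18)
(52*A(-2, -3))*S - E(-226) = (52/(-3 - 2))*(-18) - (-7 - 226) = (52/(-5))*(-18) - 1*(-233) = (52*(-1/5))*(-18) + 233 = -52/5*(-18) + 233 = 936/5 + 233 = 2101/5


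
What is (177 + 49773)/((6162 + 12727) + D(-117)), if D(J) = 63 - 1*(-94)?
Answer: 24975/9523 ≈ 2.6226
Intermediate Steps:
D(J) = 157 (D(J) = 63 + 94 = 157)
(177 + 49773)/((6162 + 12727) + D(-117)) = (177 + 49773)/((6162 + 12727) + 157) = 49950/(18889 + 157) = 49950/19046 = 49950*(1/19046) = 24975/9523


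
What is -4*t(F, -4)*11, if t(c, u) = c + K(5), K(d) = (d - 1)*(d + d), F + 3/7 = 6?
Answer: -14036/7 ≈ -2005.1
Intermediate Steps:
F = 39/7 (F = -3/7 + 6 = 39/7 ≈ 5.5714)
K(d) = 2*d*(-1 + d) (K(d) = (-1 + d)*(2*d) = 2*d*(-1 + d))
t(c, u) = 40 + c (t(c, u) = c + 2*5*(-1 + 5) = c + 2*5*4 = c + 40 = 40 + c)
-4*t(F, -4)*11 = -4*(40 + 39/7)*11 = -4*319/7*11 = -1276/7*11 = -14036/7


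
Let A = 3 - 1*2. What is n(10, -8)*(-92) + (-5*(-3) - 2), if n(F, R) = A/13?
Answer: 77/13 ≈ 5.9231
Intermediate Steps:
A = 1 (A = 3 - 2 = 1)
n(F, R) = 1/13
n(10, -8)*(-92) + (-5*(-3) - 2) = (1/13)*(-92) + (-5*(-3) - 2) = -92/13 + (15 - 2) = -92/13 + 13 = 77/13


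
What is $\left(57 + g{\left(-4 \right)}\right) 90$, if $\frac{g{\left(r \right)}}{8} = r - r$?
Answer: $5130$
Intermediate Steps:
$g{\left(r \right)} = 0$ ($g{\left(r \right)} = 8 \left(r - r\right) = 8 \cdot 0 = 0$)
$\left(57 + g{\left(-4 \right)}\right) 90 = \left(57 + 0\right) 90 = 57 \cdot 90 = 5130$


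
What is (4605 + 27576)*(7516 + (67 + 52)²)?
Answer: 697587537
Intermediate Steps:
(4605 + 27576)*(7516 + (67 + 52)²) = 32181*(7516 + 119²) = 32181*(7516 + 14161) = 32181*21677 = 697587537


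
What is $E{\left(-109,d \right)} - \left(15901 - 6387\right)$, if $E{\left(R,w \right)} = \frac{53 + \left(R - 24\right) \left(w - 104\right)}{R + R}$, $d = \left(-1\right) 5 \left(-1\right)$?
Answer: $- \frac{1043636}{109} \approx -9574.6$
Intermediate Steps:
$d = 5$ ($d = \left(-5\right) \left(-1\right) = 5$)
$E{\left(R,w \right)} = \frac{53 + \left(-104 + w\right) \left(-24 + R\right)}{2 R}$ ($E{\left(R,w \right)} = \frac{53 + \left(-24 + R\right) \left(-104 + w\right)}{2 R} = \left(53 + \left(-104 + w\right) \left(-24 + R\right)\right) \frac{1}{2 R} = \frac{53 + \left(-104 + w\right) \left(-24 + R\right)}{2 R}$)
$E{\left(-109,d \right)} - \left(15901 - 6387\right) = \frac{2549 - 120 - 109 \left(-104 + 5\right)}{2 \left(-109\right)} - \left(15901 - 6387\right) = \frac{1}{2} \left(- \frac{1}{109}\right) \left(2549 - 120 - -10791\right) - 9514 = \frac{1}{2} \left(- \frac{1}{109}\right) \left(2549 - 120 + 10791\right) - 9514 = \frac{1}{2} \left(- \frac{1}{109}\right) 13220 - 9514 = - \frac{6610}{109} - 9514 = - \frac{1043636}{109}$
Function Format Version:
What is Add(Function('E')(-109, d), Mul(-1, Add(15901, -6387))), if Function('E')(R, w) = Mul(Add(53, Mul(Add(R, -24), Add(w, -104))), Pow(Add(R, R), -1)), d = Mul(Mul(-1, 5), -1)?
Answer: Rational(-1043636, 109) ≈ -9574.6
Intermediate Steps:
d = 5 (d = Mul(-5, -1) = 5)
Function('E')(R, w) = Mul(Rational(1, 2), Pow(R, -1), Add(53, Mul(Add(-104, w), Add(-24, R)))) (Function('E')(R, w) = Mul(Add(53, Mul(Add(-24, R), Add(-104, w))), Pow(Mul(2, R), -1)) = Mul(Add(53, Mul(Add(-104, w), Add(-24, R))), Mul(Rational(1, 2), Pow(R, -1))) = Mul(Rational(1, 2), Pow(R, -1), Add(53, Mul(Add(-104, w), Add(-24, R)))))
Add(Function('E')(-109, d), Mul(-1, Add(15901, -6387))) = Add(Mul(Rational(1, 2), Pow(-109, -1), Add(2549, Mul(-24, 5), Mul(-109, Add(-104, 5)))), Mul(-1, Add(15901, -6387))) = Add(Mul(Rational(1, 2), Rational(-1, 109), Add(2549, -120, Mul(-109, -99))), Mul(-1, 9514)) = Add(Mul(Rational(1, 2), Rational(-1, 109), Add(2549, -120, 10791)), -9514) = Add(Mul(Rational(1, 2), Rational(-1, 109), 13220), -9514) = Add(Rational(-6610, 109), -9514) = Rational(-1043636, 109)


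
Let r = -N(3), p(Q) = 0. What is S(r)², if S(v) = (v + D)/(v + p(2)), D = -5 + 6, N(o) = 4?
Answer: 9/16 ≈ 0.56250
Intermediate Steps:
D = 1
r = -4 (r = -1*4 = -4)
S(v) = (1 + v)/v (S(v) = (v + 1)/(v + 0) = (1 + v)/v)
S(r)² = ((1 - 4)/(-4))² = (-¼*(-3))² = (¾)² = 9/16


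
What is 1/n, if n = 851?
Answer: 1/851 ≈ 0.0011751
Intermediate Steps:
1/n = 1/851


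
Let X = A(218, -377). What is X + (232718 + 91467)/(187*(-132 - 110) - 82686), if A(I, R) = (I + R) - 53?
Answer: -5489493/25588 ≈ -214.53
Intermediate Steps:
A(I, R) = -53 + I + R
X = -212 (X = -53 + 218 - 377 = -212)
X + (232718 + 91467)/(187*(-132 - 110) - 82686) = -212 + (232718 + 91467)/(187*(-132 - 110) - 82686) = -212 + 324185/(187*(-242) - 82686) = -212 + 324185/(-45254 - 82686) = -212 + 324185/(-127940) = -212 + 324185*(-1/127940) = -212 - 64837/25588 = -5489493/25588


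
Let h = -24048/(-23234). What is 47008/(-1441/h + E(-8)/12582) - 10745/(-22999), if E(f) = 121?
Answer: -8960984344327417/269116979178025 ≈ -33.298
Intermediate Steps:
h = 12024/11617 (h = -24048*(-1/23234) = 12024/11617 ≈ 1.0350)
47008/(-1441/h + E(-8)/12582) - 10745/(-22999) = 47008/(-1441/12024/11617 + 121/12582) - 10745/(-22999) = 47008/(-1441*11617/12024 + 121*(1/12582)) - 10745*(-1/22999) = 47008/(-16740097/12024 + 121/12582) + 10745/22999 = 47008/(-11701246975/8404776) + 10745/22999 = 47008*(-8404776/11701246975) + 10745/22999 = -395091710208/11701246975 + 10745/22999 = -8960984344327417/269116979178025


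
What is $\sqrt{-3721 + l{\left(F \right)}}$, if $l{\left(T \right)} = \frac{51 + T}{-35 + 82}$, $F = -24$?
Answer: $\frac{2 i \sqrt{2054605}}{47} \approx 60.995 i$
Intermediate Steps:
$l{\left(T \right)} = \frac{51}{47} + \frac{T}{47}$ ($l{\left(T \right)} = \frac{51 + T}{47} = \left(51 + T\right) \frac{1}{47} = \frac{51}{47} + \frac{T}{47}$)
$\sqrt{-3721 + l{\left(F \right)}} = \sqrt{-3721 + \left(\frac{51}{47} + \frac{1}{47} \left(-24\right)\right)} = \sqrt{-3721 + \left(\frac{51}{47} - \frac{24}{47}\right)} = \sqrt{-3721 + \frac{27}{47}} = \sqrt{- \frac{174860}{47}} = \frac{2 i \sqrt{2054605}}{47}$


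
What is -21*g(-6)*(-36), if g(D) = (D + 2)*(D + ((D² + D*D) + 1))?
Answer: -202608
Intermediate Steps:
g(D) = (2 + D)*(1 + D + 2*D²) (g(D) = (2 + D)*(D + ((D² + D²) + 1)) = (2 + D)*(D + (2*D² + 1)) = (2 + D)*(D + (1 + 2*D²)) = (2 + D)*(1 + D + 2*D²))
-21*g(-6)*(-36) = -21*(2 + 2*(-6)³ + 3*(-6) + 5*(-6)²)*(-36) = -21*(2 + 2*(-216) - 18 + 5*36)*(-36) = -21*(2 - 432 - 18 + 180)*(-36) = -21*(-268)*(-36) = 5628*(-36) = -202608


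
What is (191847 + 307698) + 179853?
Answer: 679398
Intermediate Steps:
(191847 + 307698) + 179853 = 499545 + 179853 = 679398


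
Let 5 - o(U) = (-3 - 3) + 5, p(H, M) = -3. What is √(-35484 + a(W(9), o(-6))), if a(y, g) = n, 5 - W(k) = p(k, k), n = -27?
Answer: I*√35511 ≈ 188.44*I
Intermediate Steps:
o(U) = 6 (o(U) = 5 - ((-3 - 3) + 5) = 5 - (-6 + 5) = 5 - 1*(-1) = 5 + 1 = 6)
W(k) = 8 (W(k) = 5 - 1*(-3) = 5 + 3 = 8)
a(y, g) = -27
√(-35484 + a(W(9), o(-6))) = √(-35484 - 27) = √(-35511) = I*√35511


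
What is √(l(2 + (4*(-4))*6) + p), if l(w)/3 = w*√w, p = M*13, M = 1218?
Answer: √(15834 - 282*I*√94) ≈ 126.3 - 10.824*I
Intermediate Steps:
p = 15834 (p = 1218*13 = 15834)
l(w) = 3*w^(3/2) (l(w) = 3*(w*√w) = 3*w^(3/2))
√(l(2 + (4*(-4))*6) + p) = √(3*(2 + (4*(-4))*6)^(3/2) + 15834) = √(3*(2 - 16*6)^(3/2) + 15834) = √(3*(2 - 96)^(3/2) + 15834) = √(3*(-94)^(3/2) + 15834) = √(3*(-94*I*√94) + 15834) = √(-282*I*√94 + 15834) = √(15834 - 282*I*√94)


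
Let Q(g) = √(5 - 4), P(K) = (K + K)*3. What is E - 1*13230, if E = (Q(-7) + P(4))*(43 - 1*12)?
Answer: -12455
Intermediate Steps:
P(K) = 6*K (P(K) = (2*K)*3 = 6*K)
Q(g) = 1 (Q(g) = √1 = 1)
E = 775 (E = (1 + 6*4)*(43 - 1*12) = (1 + 24)*(43 - 12) = 25*31 = 775)
E - 1*13230 = 775 - 1*13230 = 775 - 13230 = -12455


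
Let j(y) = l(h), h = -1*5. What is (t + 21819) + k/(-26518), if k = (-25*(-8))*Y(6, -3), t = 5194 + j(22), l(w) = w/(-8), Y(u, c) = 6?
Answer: 2865384431/106072 ≈ 27014.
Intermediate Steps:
h = -5
l(w) = -w/8 (l(w) = w*(-1/8) = -w/8)
j(y) = 5/8 (j(y) = -1/8*(-5) = 5/8)
t = 41557/8 (t = 5194 + 5/8 = 41557/8 ≈ 5194.6)
k = 1200 (k = -25*(-8)*6 = 200*6 = 1200)
(t + 21819) + k/(-26518) = (41557/8 + 21819) + 1200/(-26518) = 216109/8 + 1200*(-1/26518) = 216109/8 - 600/13259 = 2865384431/106072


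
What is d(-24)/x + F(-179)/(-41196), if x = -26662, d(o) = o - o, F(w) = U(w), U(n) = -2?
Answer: 1/20598 ≈ 4.8548e-5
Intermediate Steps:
F(w) = -2
d(o) = 0
d(-24)/x + F(-179)/(-41196) = 0/(-26662) - 2/(-41196) = 0*(-1/26662) - 2*(-1/41196) = 0 + 1/20598 = 1/20598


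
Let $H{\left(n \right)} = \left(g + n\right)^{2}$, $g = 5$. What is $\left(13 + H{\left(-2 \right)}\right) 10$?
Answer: $220$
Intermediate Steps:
$H{\left(n \right)} = \left(5 + n\right)^{2}$
$\left(13 + H{\left(-2 \right)}\right) 10 = \left(13 + \left(5 - 2\right)^{2}\right) 10 = \left(13 + 3^{2}\right) 10 = \left(13 + 9\right) 10 = 22 \cdot 10 = 220$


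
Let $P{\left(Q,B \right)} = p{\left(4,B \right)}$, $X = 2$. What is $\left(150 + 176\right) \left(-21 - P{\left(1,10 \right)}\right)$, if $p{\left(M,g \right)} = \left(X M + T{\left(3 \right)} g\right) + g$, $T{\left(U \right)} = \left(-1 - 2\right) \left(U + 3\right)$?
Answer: $45966$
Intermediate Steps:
$T{\left(U \right)} = -9 - 3 U$ ($T{\left(U \right)} = - 3 \left(3 + U\right) = -9 - 3 U$)
$p{\left(M,g \right)} = - 17 g + 2 M$ ($p{\left(M,g \right)} = \left(2 M + \left(-9 - 9\right) g\right) + g = \left(2 M - 18 g\right) + g = \left(- 18 g + 2 M\right) + g = - 17 g + 2 M$)
$P{\left(Q,B \right)} = 8 - 17 B$ ($P{\left(Q,B \right)} = - 17 B + 2 \cdot 4 = - 17 B + 8 = 8 - 17 B$)
$\left(150 + 176\right) \left(-21 - P{\left(1,10 \right)}\right) = \left(150 + 176\right) \left(-21 - \left(8 - 170\right)\right) = 326 \left(-21 - \left(8 - 170\right)\right) = 326 \left(-21 - -162\right) = 326 \left(-21 + 162\right) = 326 \cdot 141 = 45966$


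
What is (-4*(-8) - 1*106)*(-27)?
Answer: 1998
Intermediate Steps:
(-4*(-8) - 1*106)*(-27) = (32 - 106)*(-27) = -74*(-27) = 1998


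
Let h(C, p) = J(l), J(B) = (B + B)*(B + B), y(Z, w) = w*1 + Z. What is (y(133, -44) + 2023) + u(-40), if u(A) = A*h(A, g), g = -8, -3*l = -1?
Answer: 18848/9 ≈ 2094.2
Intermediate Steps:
l = 1/3 (l = -1/3*(-1) = 1/3 ≈ 0.33333)
y(Z, w) = Z + w (y(Z, w) = w + Z = Z + w)
J(B) = 4*B**2 (J(B) = (2*B)*(2*B) = 4*B**2)
h(C, p) = 4/9 (h(C, p) = 4*(1/3)**2 = 4*(1/9) = 4/9)
u(A) = 4*A/9 (u(A) = A*(4/9) = 4*A/9)
(y(133, -44) + 2023) + u(-40) = ((133 - 44) + 2023) + (4/9)*(-40) = (89 + 2023) - 160/9 = 2112 - 160/9 = 18848/9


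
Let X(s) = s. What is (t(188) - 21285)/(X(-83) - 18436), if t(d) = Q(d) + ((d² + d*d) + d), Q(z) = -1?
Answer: -16530/6173 ≈ -2.6778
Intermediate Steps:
t(d) = -1 + d + 2*d² (t(d) = -1 + ((d² + d*d) + d) = -1 + ((d² + d²) + d) = -1 + (2*d² + d) = -1 + (d + 2*d²) = -1 + d + 2*d²)
(t(188) - 21285)/(X(-83) - 18436) = ((-1 + 188 + 2*188²) - 21285)/(-83 - 18436) = ((-1 + 188 + 2*35344) - 21285)/(-18519) = ((-1 + 188 + 70688) - 21285)*(-1/18519) = (70875 - 21285)*(-1/18519) = 49590*(-1/18519) = -16530/6173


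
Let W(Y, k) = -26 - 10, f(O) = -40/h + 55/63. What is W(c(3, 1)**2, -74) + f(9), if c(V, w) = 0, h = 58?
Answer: -65437/1827 ≈ -35.817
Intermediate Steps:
f(O) = 335/1827 (f(O) = -40/58 + 55/63 = -40*1/58 + 55*(1/63) = -20/29 + 55/63 = 335/1827)
W(Y, k) = -36
W(c(3, 1)**2, -74) + f(9) = -36 + 335/1827 = -65437/1827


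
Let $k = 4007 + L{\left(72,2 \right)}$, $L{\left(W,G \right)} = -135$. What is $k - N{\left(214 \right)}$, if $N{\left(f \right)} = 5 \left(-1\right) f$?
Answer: $4942$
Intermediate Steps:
$N{\left(f \right)} = - 5 f$
$k = 3872$ ($k = 4007 - 135 = 3872$)
$k - N{\left(214 \right)} = 3872 - \left(-5\right) 214 = 3872 - -1070 = 3872 + 1070 = 4942$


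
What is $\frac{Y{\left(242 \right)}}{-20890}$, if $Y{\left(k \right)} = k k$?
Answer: $- \frac{29282}{10445} \approx -2.8034$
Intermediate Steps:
$Y{\left(k \right)} = k^{2}$
$\frac{Y{\left(242 \right)}}{-20890} = \frac{242^{2}}{-20890} = 58564 \left(- \frac{1}{20890}\right) = - \frac{29282}{10445}$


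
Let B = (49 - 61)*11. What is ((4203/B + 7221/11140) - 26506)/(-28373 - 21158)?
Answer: 1625933797/3034764370 ≈ 0.53577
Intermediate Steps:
B = -132 (B = -12*11 = -132)
((4203/B + 7221/11140) - 26506)/(-28373 - 21158) = ((4203/(-132) + 7221/11140) - 26506)/(-28373 - 21158) = ((4203*(-1/132) + 7221*(1/11140)) - 26506)/(-49531) = ((-1401/44 + 7221/11140) - 26506)*(-1/49531) = (-1911177/61270 - 26506)*(-1/49531) = -1625933797/61270*(-1/49531) = 1625933797/3034764370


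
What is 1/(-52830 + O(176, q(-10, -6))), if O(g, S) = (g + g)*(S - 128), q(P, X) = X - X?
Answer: -1/97886 ≈ -1.0216e-5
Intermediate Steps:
q(P, X) = 0
O(g, S) = 2*g*(-128 + S) (O(g, S) = (2*g)*(-128 + S) = 2*g*(-128 + S))
1/(-52830 + O(176, q(-10, -6))) = 1/(-52830 + 2*176*(-128 + 0)) = 1/(-52830 + 2*176*(-128)) = 1/(-52830 - 45056) = 1/(-97886) = -1/97886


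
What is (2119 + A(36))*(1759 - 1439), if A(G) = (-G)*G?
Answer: 263360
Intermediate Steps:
A(G) = -G²
(2119 + A(36))*(1759 - 1439) = (2119 - 1*36²)*(1759 - 1439) = (2119 - 1*1296)*320 = (2119 - 1296)*320 = 823*320 = 263360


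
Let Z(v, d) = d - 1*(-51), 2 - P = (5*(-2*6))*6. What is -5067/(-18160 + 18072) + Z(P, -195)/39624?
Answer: 8365089/145288 ≈ 57.576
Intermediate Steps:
P = 362 (P = 2 - 5*(-2*6)*6 = 2 - 5*(-12)*6 = 2 - (-60)*6 = 2 - 1*(-360) = 2 + 360 = 362)
Z(v, d) = 51 + d (Z(v, d) = d + 51 = 51 + d)
-5067/(-18160 + 18072) + Z(P, -195)/39624 = -5067/(-18160 + 18072) + (51 - 195)/39624 = -5067/(-88) - 144*1/39624 = -5067*(-1/88) - 6/1651 = 5067/88 - 6/1651 = 8365089/145288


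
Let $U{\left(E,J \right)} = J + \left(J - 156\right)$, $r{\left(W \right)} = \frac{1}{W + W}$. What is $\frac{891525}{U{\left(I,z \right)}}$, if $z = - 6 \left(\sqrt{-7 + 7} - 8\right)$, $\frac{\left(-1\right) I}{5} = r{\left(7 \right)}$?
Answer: $- \frac{59435}{4} \approx -14859.0$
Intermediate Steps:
$r{\left(W \right)} = \frac{1}{2 W}$
$I = - \frac{5}{14}$ ($I = - 5 \frac{1}{2 \cdot 7} = - 5 \cdot \frac{1}{2} \cdot \frac{1}{7} = \left(-5\right) \frac{1}{14} = - \frac{5}{14} \approx -0.35714$)
$z = 48$ ($z = - 6 \left(\sqrt{0} - 8\right) = - 6 \left(0 - 8\right) = \left(-6\right) \left(-8\right) = 48$)
$U{\left(E,J \right)} = -156 + 2 J$ ($U{\left(E,J \right)} = J + \left(-156 + J\right) = -156 + 2 J$)
$\frac{891525}{U{\left(I,z \right)}} = \frac{891525}{-156 + 2 \cdot 48} = \frac{891525}{-156 + 96} = \frac{891525}{-60} = 891525 \left(- \frac{1}{60}\right) = - \frac{59435}{4}$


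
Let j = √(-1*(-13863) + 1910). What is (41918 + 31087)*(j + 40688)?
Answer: 2970427440 + 73005*√15773 ≈ 2.9796e+9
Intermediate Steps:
j = √15773 (j = √(13863 + 1910) = √15773 ≈ 125.59)
(41918 + 31087)*(j + 40688) = (41918 + 31087)*(√15773 + 40688) = 73005*(40688 + √15773) = 2970427440 + 73005*√15773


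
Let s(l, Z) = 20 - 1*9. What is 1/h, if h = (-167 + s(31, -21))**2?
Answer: 1/24336 ≈ 4.1091e-5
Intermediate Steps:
s(l, Z) = 11 (s(l, Z) = 20 - 9 = 11)
h = 24336 (h = (-167 + 11)**2 = (-156)**2 = 24336)
1/h = 1/24336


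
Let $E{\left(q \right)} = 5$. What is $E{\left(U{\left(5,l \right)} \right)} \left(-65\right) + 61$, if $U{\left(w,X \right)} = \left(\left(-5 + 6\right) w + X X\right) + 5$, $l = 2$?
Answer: $-264$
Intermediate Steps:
$U{\left(w,X \right)} = 5 + w + X^{2}$ ($U{\left(w,X \right)} = \left(1 w + X^{2}\right) + 5 = \left(w + X^{2}\right) + 5 = 5 + w + X^{2}$)
$E{\left(U{\left(5,l \right)} \right)} \left(-65\right) + 61 = 5 \left(-65\right) + 61 = -325 + 61 = -264$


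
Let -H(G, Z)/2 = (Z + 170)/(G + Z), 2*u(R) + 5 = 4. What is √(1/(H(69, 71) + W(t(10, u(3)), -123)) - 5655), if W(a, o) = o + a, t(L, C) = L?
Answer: 5*I*√15028479609/8151 ≈ 75.2*I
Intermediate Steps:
u(R) = -½ (u(R) = -5/2 + (½)*4 = -5/2 + 2 = -½)
W(a, o) = a + o
H(G, Z) = -2*(170 + Z)/(G + Z) (H(G, Z) = -2*(Z + 170)/(G + Z) = -2*(170 + Z)/(G + Z))
√(1/(H(69, 71) + W(t(10, u(3)), -123)) - 5655) = √(1/(2*(-170 - 1*71)/(69 + 71) + (10 - 123)) - 5655) = √(1/(2*(-170 - 71)/140 - 113) - 5655) = √(1/(2*(1/140)*(-241) - 113) - 5655) = √(1/(-241/70 - 113) - 5655) = √(1/(-8151/70) - 5655) = √(-70/8151 - 5655) = √(-46093975/8151) = 5*I*√15028479609/8151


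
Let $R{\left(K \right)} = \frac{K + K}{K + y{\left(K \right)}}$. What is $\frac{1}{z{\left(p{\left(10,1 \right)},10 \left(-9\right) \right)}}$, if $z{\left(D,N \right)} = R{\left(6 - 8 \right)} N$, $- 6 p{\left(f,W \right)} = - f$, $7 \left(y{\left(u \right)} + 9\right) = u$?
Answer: $- \frac{79}{2520} \approx -0.031349$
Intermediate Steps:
$y{\left(u \right)} = -9 + \frac{u}{7}$
$p{\left(f,W \right)} = \frac{f}{6}$ ($p{\left(f,W \right)} = - \frac{\left(-1\right) f}{6} = \frac{f}{6}$)
$R{\left(K \right)} = \frac{2 K}{-9 + \frac{8 K}{7}}$ ($R{\left(K \right)} = \frac{K + K}{K + \left(-9 + \frac{K}{7}\right)} = \frac{2 K}{-9 + \frac{8 K}{7}}$)
$z{\left(D,N \right)} = \frac{28 N}{79}$ ($z{\left(D,N \right)} = \frac{14 \left(6 - 8\right)}{-63 + 8 \left(6 - 8\right)} N = 14 \left(-2\right) \frac{1}{-63 + 8 \left(-2\right)} N = 14 \left(-2\right) \frac{1}{-63 - 16} N = 14 \left(-2\right) \frac{1}{-79} N = 14 \left(-2\right) \left(- \frac{1}{79}\right) N = \frac{28 N}{79}$)
$\frac{1}{z{\left(p{\left(10,1 \right)},10 \left(-9\right) \right)}} = \frac{1}{\frac{28}{79} \cdot 10 \left(-9\right)} = \frac{1}{\frac{28}{79} \left(-90\right)} = \frac{1}{- \frac{2520}{79}} = - \frac{79}{2520}$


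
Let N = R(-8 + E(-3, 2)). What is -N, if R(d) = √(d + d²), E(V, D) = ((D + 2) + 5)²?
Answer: -√5402 ≈ -73.498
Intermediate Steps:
E(V, D) = (7 + D)² (E(V, D) = ((2 + D) + 5)² = (7 + D)²)
N = √5402 (N = √((-8 + (7 + 2)²)*(1 + (-8 + (7 + 2)²))) = √((-8 + 9²)*(1 + (-8 + 9²))) = √((-8 + 81)*(1 + (-8 + 81))) = √(73*(1 + 73)) = √(73*74) = √5402 ≈ 73.498)
-N = -√5402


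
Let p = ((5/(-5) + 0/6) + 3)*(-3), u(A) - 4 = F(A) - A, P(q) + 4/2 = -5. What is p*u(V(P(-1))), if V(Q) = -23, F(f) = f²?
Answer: -3336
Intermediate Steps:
P(q) = -7 (P(q) = -2 - 5 = -7)
u(A) = 4 + A² - A (u(A) = 4 + (A² - A) = 4 + A² - A)
p = -6 (p = ((5*(-⅕) + 0*(⅙)) + 3)*(-3) = ((-1 + 0) + 3)*(-3) = (-1 + 3)*(-3) = 2*(-3) = -6)
p*u(V(P(-1))) = -6*(4 + (-23)² - 1*(-23)) = -6*(4 + 529 + 23) = -6*556 = -3336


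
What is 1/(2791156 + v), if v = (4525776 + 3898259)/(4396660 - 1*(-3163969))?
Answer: 27899/77870492329 ≈ 3.5827e-7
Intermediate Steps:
v = 31085/27899 (v = 8424035/(4396660 + 3163969) = 8424035/7560629 = 8424035*(1/7560629) = 31085/27899 ≈ 1.1142)
1/(2791156 + v) = 1/(2791156 + 31085/27899) = 1/(77870492329/27899) = 27899/77870492329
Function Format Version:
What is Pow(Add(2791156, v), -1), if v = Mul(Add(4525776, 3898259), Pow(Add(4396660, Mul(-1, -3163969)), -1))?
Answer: Rational(27899, 77870492329) ≈ 3.5827e-7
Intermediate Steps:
v = Rational(31085, 27899) (v = Mul(8424035, Pow(Add(4396660, 3163969), -1)) = Mul(8424035, Pow(7560629, -1)) = Mul(8424035, Rational(1, 7560629)) = Rational(31085, 27899) ≈ 1.1142)
Pow(Add(2791156, v), -1) = Pow(Add(2791156, Rational(31085, 27899)), -1) = Pow(Rational(77870492329, 27899), -1) = Rational(27899, 77870492329)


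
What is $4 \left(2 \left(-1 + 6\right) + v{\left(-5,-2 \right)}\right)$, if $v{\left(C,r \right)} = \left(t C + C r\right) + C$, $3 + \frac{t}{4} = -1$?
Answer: $380$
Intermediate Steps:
$t = -16$ ($t = -12 + 4 \left(-1\right) = -12 - 4 = -16$)
$v{\left(C,r \right)} = - 15 C + C r$ ($v{\left(C,r \right)} = \left(- 16 C + C r\right) + C = - 15 C + C r$)
$4 \left(2 \left(-1 + 6\right) + v{\left(-5,-2 \right)}\right) = 4 \left(2 \left(-1 + 6\right) - 5 \left(-15 - 2\right)\right) = 4 \left(2 \cdot 5 - -85\right) = 4 \left(10 + 85\right) = 4 \cdot 95 = 380$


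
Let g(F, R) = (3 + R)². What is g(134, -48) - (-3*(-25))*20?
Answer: 525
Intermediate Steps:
g(134, -48) - (-3*(-25))*20 = (3 - 48)² - (-3*(-25))*20 = (-45)² - 75*20 = 2025 - 1*1500 = 2025 - 1500 = 525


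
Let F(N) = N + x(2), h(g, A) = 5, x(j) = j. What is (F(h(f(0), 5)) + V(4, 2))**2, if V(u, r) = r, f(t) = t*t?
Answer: 81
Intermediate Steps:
f(t) = t**2
F(N) = 2 + N (F(N) = N + 2 = 2 + N)
(F(h(f(0), 5)) + V(4, 2))**2 = ((2 + 5) + 2)**2 = (7 + 2)**2 = 9**2 = 81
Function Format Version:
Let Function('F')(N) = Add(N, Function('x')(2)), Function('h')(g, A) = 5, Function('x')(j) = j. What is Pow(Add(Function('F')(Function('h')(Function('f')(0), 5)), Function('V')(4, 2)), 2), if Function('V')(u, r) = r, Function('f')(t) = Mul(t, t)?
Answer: 81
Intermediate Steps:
Function('f')(t) = Pow(t, 2)
Function('F')(N) = Add(2, N) (Function('F')(N) = Add(N, 2) = Add(2, N))
Pow(Add(Function('F')(Function('h')(Function('f')(0), 5)), Function('V')(4, 2)), 2) = Pow(Add(Add(2, 5), 2), 2) = Pow(Add(7, 2), 2) = Pow(9, 2) = 81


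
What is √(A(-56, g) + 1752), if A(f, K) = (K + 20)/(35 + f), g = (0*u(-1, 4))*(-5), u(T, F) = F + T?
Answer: 2*√193053/21 ≈ 41.846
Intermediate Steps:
g = 0 (g = (0*(4 - 1))*(-5) = (0*3)*(-5) = 0*(-5) = 0)
A(f, K) = (20 + K)/(35 + f)
√(A(-56, g) + 1752) = √((20 + 0)/(35 - 56) + 1752) = √(20/(-21) + 1752) = √(-1/21*20 + 1752) = √(-20/21 + 1752) = √(36772/21) = 2*√193053/21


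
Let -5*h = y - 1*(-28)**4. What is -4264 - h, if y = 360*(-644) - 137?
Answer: -867953/5 ≈ -1.7359e+5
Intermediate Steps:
y = -231977 (y = -231840 - 137 = -231977)
h = 846633/5 (h = -(-231977 - 1*(-28)**4)/5 = -(-231977 - 1*614656)/5 = -(-231977 - 614656)/5 = -1/5*(-846633) = 846633/5 ≈ 1.6933e+5)
-4264 - h = -4264 - 1*846633/5 = -4264 - 846633/5 = -867953/5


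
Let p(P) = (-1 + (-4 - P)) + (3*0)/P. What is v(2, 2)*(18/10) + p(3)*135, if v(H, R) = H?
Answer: -5382/5 ≈ -1076.4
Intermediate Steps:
p(P) = -5 - P (p(P) = (-5 - P) + 0/P = (-5 - P) + 0 = -5 - P)
v(2, 2)*(18/10) + p(3)*135 = 2*(18/10) + (-5 - 1*3)*135 = 2*(18*(⅒)) + (-5 - 3)*135 = 2*(9/5) - 8*135 = 18/5 - 1080 = -5382/5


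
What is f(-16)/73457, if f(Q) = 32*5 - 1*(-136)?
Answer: 296/73457 ≈ 0.0040296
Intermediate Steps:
f(Q) = 296 (f(Q) = 160 + 136 = 296)
f(-16)/73457 = 296/73457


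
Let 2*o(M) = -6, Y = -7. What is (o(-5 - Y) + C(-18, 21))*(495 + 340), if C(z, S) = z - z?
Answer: -2505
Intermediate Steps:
o(M) = -3 (o(M) = (½)*(-6) = -3)
C(z, S) = 0
(o(-5 - Y) + C(-18, 21))*(495 + 340) = (-3 + 0)*(495 + 340) = -3*835 = -2505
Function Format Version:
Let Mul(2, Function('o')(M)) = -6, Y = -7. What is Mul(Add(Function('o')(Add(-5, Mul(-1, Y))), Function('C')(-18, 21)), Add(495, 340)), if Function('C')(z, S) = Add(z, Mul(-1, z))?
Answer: -2505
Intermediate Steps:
Function('o')(M) = -3 (Function('o')(M) = Mul(Rational(1, 2), -6) = -3)
Function('C')(z, S) = 0
Mul(Add(Function('o')(Add(-5, Mul(-1, Y))), Function('C')(-18, 21)), Add(495, 340)) = Mul(Add(-3, 0), Add(495, 340)) = Mul(-3, 835) = -2505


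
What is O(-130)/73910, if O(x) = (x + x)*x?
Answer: 3380/7391 ≈ 0.45731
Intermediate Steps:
O(x) = 2*x² (O(x) = (2*x)*x = 2*x²)
O(-130)/73910 = (2*(-130)²)/73910 = (2*16900)*(1/73910) = 33800*(1/73910) = 3380/7391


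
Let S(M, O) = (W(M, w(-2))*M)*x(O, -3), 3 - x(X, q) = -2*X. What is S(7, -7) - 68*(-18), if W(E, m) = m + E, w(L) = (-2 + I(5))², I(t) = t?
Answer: -8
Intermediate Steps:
x(X, q) = 3 + 2*X (x(X, q) = 3 - (-2)*X = 3 + 2*X)
w(L) = 9 (w(L) = (-2 + 5)² = 3² = 9)
W(E, m) = E + m
S(M, O) = M*(3 + 2*O)*(9 + M) (S(M, O) = ((M + 9)*M)*(3 + 2*O) = ((9 + M)*M)*(3 + 2*O) = (M*(9 + M))*(3 + 2*O) = M*(3 + 2*O)*(9 + M))
S(7, -7) - 68*(-18) = 7*(3 + 2*(-7))*(9 + 7) - 68*(-18) = 7*(3 - 14)*16 + 1224 = 7*(-11)*16 + 1224 = -1232 + 1224 = -8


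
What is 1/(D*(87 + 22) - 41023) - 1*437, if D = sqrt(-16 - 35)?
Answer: -735686246043/1683492460 - 109*I*sqrt(51)/1683492460 ≈ -437.0 - 4.6238e-7*I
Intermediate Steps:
D = I*sqrt(51) (D = sqrt(-51) = I*sqrt(51) ≈ 7.1414*I)
1/(D*(87 + 22) - 41023) - 1*437 = 1/((I*sqrt(51))*(87 + 22) - 41023) - 1*437 = 1/((I*sqrt(51))*109 - 41023) - 437 = 1/(109*I*sqrt(51) - 41023) - 437 = 1/(-41023 + 109*I*sqrt(51)) - 437 = -437 + 1/(-41023 + 109*I*sqrt(51))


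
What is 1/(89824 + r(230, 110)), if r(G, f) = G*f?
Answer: 1/115124 ≈ 8.6863e-6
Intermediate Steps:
1/(89824 + r(230, 110)) = 1/(89824 + 230*110) = 1/(89824 + 25300) = 1/115124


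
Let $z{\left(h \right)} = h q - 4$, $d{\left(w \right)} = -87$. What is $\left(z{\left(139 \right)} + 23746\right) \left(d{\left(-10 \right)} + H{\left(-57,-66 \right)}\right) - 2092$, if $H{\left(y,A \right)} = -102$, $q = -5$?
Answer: $-4357975$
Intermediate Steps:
$z{\left(h \right)} = -4 - 5 h$ ($z{\left(h \right)} = h \left(-5\right) - 4 = - 5 h - 4 = -4 - 5 h$)
$\left(z{\left(139 \right)} + 23746\right) \left(d{\left(-10 \right)} + H{\left(-57,-66 \right)}\right) - 2092 = \left(\left(-4 - 695\right) + 23746\right) \left(-87 - 102\right) - 2092 = \left(\left(-4 - 695\right) + 23746\right) \left(-189\right) - 2092 = \left(-699 + 23746\right) \left(-189\right) - 2092 = 23047 \left(-189\right) - 2092 = -4355883 - 2092 = -4357975$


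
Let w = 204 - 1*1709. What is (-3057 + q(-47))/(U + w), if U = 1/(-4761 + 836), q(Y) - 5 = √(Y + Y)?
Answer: 5989550/2953563 - 3925*I*√94/5907126 ≈ 2.0279 - 0.0064421*I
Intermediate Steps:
w = -1505 (w = 204 - 1709 = -1505)
q(Y) = 5 + √2*√Y (q(Y) = 5 + √(Y + Y) = 5 + √(2*Y) = 5 + √2*√Y)
U = -1/3925 (U = 1/(-3925) = -1/3925 ≈ -0.00025478)
(-3057 + q(-47))/(U + w) = (-3057 + (5 + √2*√(-47)))/(-1/3925 - 1505) = (-3057 + (5 + √2*(I*√47)))/(-5907126/3925) = (-3057 + (5 + I*√94))*(-3925/5907126) = (-3052 + I*√94)*(-3925/5907126) = 5989550/2953563 - 3925*I*√94/5907126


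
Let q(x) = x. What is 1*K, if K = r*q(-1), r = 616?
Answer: -616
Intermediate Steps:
K = -616 (K = 616*(-1) = -616)
1*K = 1*(-616) = -616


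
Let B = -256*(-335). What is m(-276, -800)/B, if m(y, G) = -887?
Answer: -887/85760 ≈ -0.010343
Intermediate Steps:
B = 85760
m(-276, -800)/B = -887/85760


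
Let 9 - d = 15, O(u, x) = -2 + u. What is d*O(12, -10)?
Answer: -60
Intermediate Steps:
d = -6 (d = 9 - 1*15 = 9 - 15 = -6)
d*O(12, -10) = -6*(-2 + 12) = -6*10 = -60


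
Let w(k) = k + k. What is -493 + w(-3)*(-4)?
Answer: -469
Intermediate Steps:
w(k) = 2*k
-493 + w(-3)*(-4) = -493 + (2*(-3))*(-4) = -493 - 6*(-4) = -493 + 24 = -469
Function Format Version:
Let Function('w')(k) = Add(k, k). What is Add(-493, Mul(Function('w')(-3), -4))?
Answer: -469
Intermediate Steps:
Function('w')(k) = Mul(2, k)
Add(-493, Mul(Function('w')(-3), -4)) = Add(-493, Mul(Mul(2, -3), -4)) = Add(-493, Mul(-6, -4)) = Add(-493, 24) = -469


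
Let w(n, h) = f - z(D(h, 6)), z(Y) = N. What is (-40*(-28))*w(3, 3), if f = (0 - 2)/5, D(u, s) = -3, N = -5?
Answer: 5152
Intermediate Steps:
f = -2/5 (f = -2*1/5 = -2/5 ≈ -0.40000)
z(Y) = -5
w(n, h) = 23/5 (w(n, h) = -2/5 - 1*(-5) = -2/5 + 5 = 23/5)
(-40*(-28))*w(3, 3) = -40*(-28)*(23/5) = 1120*(23/5) = 5152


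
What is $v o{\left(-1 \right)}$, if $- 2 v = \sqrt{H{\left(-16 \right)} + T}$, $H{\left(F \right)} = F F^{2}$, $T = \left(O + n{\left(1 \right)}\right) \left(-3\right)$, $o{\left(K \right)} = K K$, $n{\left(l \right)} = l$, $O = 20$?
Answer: $- \frac{i \sqrt{4159}}{2} \approx - 32.245 i$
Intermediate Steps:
$o{\left(K \right)} = K^{2}$
$T = -63$ ($T = \left(20 + 1\right) \left(-3\right) = 21 \left(-3\right) = -63$)
$H{\left(F \right)} = F^{3}$
$v = - \frac{i \sqrt{4159}}{2}$ ($v = - \frac{\sqrt{\left(-16\right)^{3} - 63}}{2} = - \frac{\sqrt{-4096 - 63}}{2} = - \frac{\sqrt{-4159}}{2} = - \frac{i \sqrt{4159}}{2} \approx - 32.245 i$)
$v o{\left(-1 \right)} = - \frac{i \sqrt{4159}}{2} \left(-1\right)^{2} = - \frac{i \sqrt{4159}}{2} \cdot 1 = - \frac{i \sqrt{4159}}{2}$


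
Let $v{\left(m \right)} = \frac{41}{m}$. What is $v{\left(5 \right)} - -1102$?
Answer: $\frac{5551}{5} \approx 1110.2$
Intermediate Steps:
$v{\left(5 \right)} - -1102 = \frac{41}{5} - -1102 = 41 \cdot \frac{1}{5} + 1102 = \frac{41}{5} + 1102 = \frac{5551}{5}$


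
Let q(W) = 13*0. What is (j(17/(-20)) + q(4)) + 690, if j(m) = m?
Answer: 13783/20 ≈ 689.15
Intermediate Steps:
q(W) = 0
(j(17/(-20)) + q(4)) + 690 = (17/(-20) + 0) + 690 = (17*(-1/20) + 0) + 690 = (-17/20 + 0) + 690 = -17/20 + 690 = 13783/20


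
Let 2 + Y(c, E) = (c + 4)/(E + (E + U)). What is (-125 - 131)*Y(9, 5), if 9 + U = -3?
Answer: 2176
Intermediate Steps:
U = -12 (U = -9 - 3 = -12)
Y(c, E) = -2 + (4 + c)/(-12 + 2*E) (Y(c, E) = -2 + (c + 4)/(E + (E - 12)) = -2 + (4 + c)/(E + (-12 + E)) = -2 + (4 + c)/(-12 + 2*E))
(-125 - 131)*Y(9, 5) = (-125 - 131)*((28 + 9 - 4*5)/(2*(-6 + 5))) = -128*(28 + 9 - 20)/(-1) = -128*(-1)*17 = -256*(-17/2) = 2176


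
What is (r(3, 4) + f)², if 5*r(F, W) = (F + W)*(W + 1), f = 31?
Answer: 1444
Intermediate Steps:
r(F, W) = (1 + W)*(F + W)/5 (r(F, W) = ((F + W)*(W + 1))/5 = ((F + W)*(1 + W))/5 = ((1 + W)*(F + W))/5 = (1 + W)*(F + W)/5)
(r(3, 4) + f)² = (((⅕)*3 + (⅕)*4 + (⅕)*4² + (⅕)*3*4) + 31)² = ((⅗ + ⅘ + (⅕)*16 + 12/5) + 31)² = ((⅗ + ⅘ + 16/5 + 12/5) + 31)² = (7 + 31)² = 38² = 1444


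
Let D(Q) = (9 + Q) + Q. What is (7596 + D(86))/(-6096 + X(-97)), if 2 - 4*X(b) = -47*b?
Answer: -2828/2631 ≈ -1.0749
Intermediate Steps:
X(b) = ½ + 47*b/4 (X(b) = ½ - (-47)*b/4 = ½ + 47*b/4)
D(Q) = 9 + 2*Q
(7596 + D(86))/(-6096 + X(-97)) = (7596 + (9 + 2*86))/(-6096 + (½ + (47/4)*(-97))) = (7596 + (9 + 172))/(-6096 + (½ - 4559/4)) = (7596 + 181)/(-6096 - 4557/4) = 7777/(-28941/4) = 7777*(-4/28941) = -2828/2631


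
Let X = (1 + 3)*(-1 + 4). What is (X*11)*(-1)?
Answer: -132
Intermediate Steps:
X = 12 (X = 4*3 = 12)
(X*11)*(-1) = (12*11)*(-1) = 132*(-1) = -132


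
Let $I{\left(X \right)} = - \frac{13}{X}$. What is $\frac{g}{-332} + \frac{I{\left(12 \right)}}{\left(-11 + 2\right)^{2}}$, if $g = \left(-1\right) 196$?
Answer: $\frac{46549}{80676} \approx 0.57699$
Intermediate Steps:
$g = -196$
$\frac{g}{-332} + \frac{I{\left(12 \right)}}{\left(-11 + 2\right)^{2}} = - \frac{196}{-332} + \frac{\left(-13\right) \frac{1}{12}}{\left(-11 + 2\right)^{2}} = \left(-196\right) \left(- \frac{1}{332}\right) + \frac{\left(-13\right) \frac{1}{12}}{\left(-9\right)^{2}} = \frac{49}{83} - \frac{13}{12 \cdot 81} = \frac{49}{83} - \frac{13}{972} = \frac{46549}{80676}$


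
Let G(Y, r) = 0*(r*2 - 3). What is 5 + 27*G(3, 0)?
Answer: 5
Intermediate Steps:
G(Y, r) = 0 (G(Y, r) = 0*(2*r - 3) = 0*(-3 + 2*r) = 0)
5 + 27*G(3, 0) = 5 + 27*0 = 5 + 0 = 5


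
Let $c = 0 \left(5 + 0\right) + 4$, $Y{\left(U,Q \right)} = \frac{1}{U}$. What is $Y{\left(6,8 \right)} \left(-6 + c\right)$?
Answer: $- \frac{1}{3} \approx -0.33333$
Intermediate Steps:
$c = 4$ ($c = 0 \cdot 5 + 4 = 0 + 4 = 4$)
$Y{\left(6,8 \right)} \left(-6 + c\right) = \frac{-6 + 4}{6} = \frac{1}{6} \left(-2\right) = - \frac{1}{3}$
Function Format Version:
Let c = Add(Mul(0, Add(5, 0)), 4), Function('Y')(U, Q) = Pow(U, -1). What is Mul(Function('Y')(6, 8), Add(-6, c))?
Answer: Rational(-1, 3) ≈ -0.33333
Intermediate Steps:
c = 4 (c = Add(Mul(0, 5), 4) = Add(0, 4) = 4)
Mul(Function('Y')(6, 8), Add(-6, c)) = Mul(Pow(6, -1), Add(-6, 4)) = Mul(Rational(1, 6), -2) = Rational(-1, 3)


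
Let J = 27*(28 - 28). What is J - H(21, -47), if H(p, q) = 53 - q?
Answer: -100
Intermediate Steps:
J = 0 (J = 27*0 = 0)
J - H(21, -47) = 0 - (53 - 1*(-47)) = 0 - (53 + 47) = 0 - 1*100 = 0 - 100 = -100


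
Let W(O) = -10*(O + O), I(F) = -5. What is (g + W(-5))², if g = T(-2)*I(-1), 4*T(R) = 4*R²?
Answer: 6400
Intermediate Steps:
T(R) = R² (T(R) = (4*R²)/4 = R²)
W(O) = -20*O
g = -20 (g = (-2)²*(-5) = 4*(-5) = -20)
(g + W(-5))² = (-20 - 20*(-5))² = (-20 + 100)² = 80² = 6400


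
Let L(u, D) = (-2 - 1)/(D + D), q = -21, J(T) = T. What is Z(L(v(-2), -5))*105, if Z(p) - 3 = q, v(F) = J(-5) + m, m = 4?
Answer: -1890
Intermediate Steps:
v(F) = -1 (v(F) = -5 + 4 = -1)
L(u, D) = -3/(2*D) (L(u, D) = -3*1/(2*D) = -3/(2*D))
Z(p) = -18 (Z(p) = 3 - 21 = -18)
Z(L(v(-2), -5))*105 = -18*105 = -1890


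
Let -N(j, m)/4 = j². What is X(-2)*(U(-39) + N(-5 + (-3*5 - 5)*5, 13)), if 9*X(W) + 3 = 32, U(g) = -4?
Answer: -1279016/9 ≈ -1.4211e+5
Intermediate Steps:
N(j, m) = -4*j²
X(W) = 29/9 (X(W) = -⅓ + (⅑)*32 = -⅓ + 32/9 = 29/9)
X(-2)*(U(-39) + N(-5 + (-3*5 - 5)*5, 13)) = 29*(-4 - 4*(-5 + (-3*5 - 5)*5)²)/9 = 29*(-4 - 4*(-5 + (-15 - 5)*5)²)/9 = 29*(-4 - 4*(-5 - 20*5)²)/9 = 29*(-4 - 4*(-5 - 100)²)/9 = 29*(-4 - 4*(-105)²)/9 = 29*(-4 - 4*11025)/9 = 29*(-4 - 44100)/9 = (29/9)*(-44104) = -1279016/9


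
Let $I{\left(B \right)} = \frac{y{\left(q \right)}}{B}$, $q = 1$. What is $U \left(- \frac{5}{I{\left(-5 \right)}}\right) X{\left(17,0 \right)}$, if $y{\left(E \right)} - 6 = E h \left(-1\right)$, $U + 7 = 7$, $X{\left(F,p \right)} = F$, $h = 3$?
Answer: $0$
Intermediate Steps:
$U = 0$ ($U = -7 + 7 = 0$)
$y{\left(E \right)} = 6 - 3 E$ ($y{\left(E \right)} = 6 + E 3 \left(-1\right) = 6 + 3 E \left(-1\right) = 6 - 3 E$)
$I{\left(B \right)} = \frac{3}{B}$ ($I{\left(B \right)} = \frac{6 - 3}{B} = \frac{3}{B}$)
$U \left(- \frac{5}{I{\left(-5 \right)}}\right) X{\left(17,0 \right)} = 0 \left(- \frac{5}{3 \frac{1}{-5}}\right) 17 = 0 \left(- \frac{5}{3 \left(- \frac{1}{5}\right)}\right) 17 = 0 \left(- \frac{5}{- \frac{3}{5}}\right) 17 = 0 \left(\left(-5\right) \left(- \frac{5}{3}\right)\right) 17 = 0 \cdot \frac{25}{3} \cdot 17 = 0 \cdot 17 = 0$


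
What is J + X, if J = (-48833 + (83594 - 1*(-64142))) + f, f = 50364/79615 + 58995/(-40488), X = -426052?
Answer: -351517265118391/1074484040 ≈ -3.2715e+5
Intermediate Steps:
f = -885916431/1074484040 (f = 50364*(1/79615) + 58995*(-1/40488) = 50364/79615 - 19665/13496 = -885916431/1074484040 ≈ -0.82450)
J = 106268809091689/1074484040 (J = (-48833 + (83594 - 1*(-64142))) - 885916431/1074484040 = (-48833 + (83594 + 64142)) - 885916431/1074484040 = (-48833 + 147736) - 885916431/1074484040 = 98903 - 885916431/1074484040 = 106268809091689/1074484040 ≈ 98902.)
J + X = 106268809091689/1074484040 - 426052 = -351517265118391/1074484040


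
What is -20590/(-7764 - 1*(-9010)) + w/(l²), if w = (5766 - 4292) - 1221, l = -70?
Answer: -7183983/436100 ≈ -16.473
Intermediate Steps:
w = 253 (w = 1474 - 1221 = 253)
-20590/(-7764 - 1*(-9010)) + w/(l²) = -20590/(-7764 - 1*(-9010)) + 253/((-70)²) = -20590/(-7764 + 9010) + 253/4900 = -20590/1246 + 253*(1/4900) = -20590*1/1246 + 253/4900 = -10295/623 + 253/4900 = -7183983/436100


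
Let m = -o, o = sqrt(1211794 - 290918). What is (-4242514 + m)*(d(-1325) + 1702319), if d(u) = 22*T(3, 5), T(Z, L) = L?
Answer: -7222578866506 - 3404858*sqrt(230219) ≈ -7.2242e+12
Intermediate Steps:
o = 2*sqrt(230219) (o = sqrt(920876) = 2*sqrt(230219) ≈ 959.62)
d(u) = 110 (d(u) = 22*5 = 110)
m = -2*sqrt(230219) ≈ -959.62
(-4242514 + m)*(d(-1325) + 1702319) = (-4242514 - 2*sqrt(230219))*(110 + 1702319) = (-4242514 - 2*sqrt(230219))*1702429 = -7222578866506 - 3404858*sqrt(230219)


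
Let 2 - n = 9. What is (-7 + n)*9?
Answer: -126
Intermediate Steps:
n = -7 (n = 2 - 1*9 = 2 - 9 = -7)
(-7 + n)*9 = (-7 - 7)*9 = -14*9 = -126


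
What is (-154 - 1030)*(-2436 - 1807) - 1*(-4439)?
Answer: 5028151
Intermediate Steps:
(-154 - 1030)*(-2436 - 1807) - 1*(-4439) = -1184*(-4243) + 4439 = 5023712 + 4439 = 5028151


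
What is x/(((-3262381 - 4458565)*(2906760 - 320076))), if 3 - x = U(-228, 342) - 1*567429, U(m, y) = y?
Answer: -94515/3328607913844 ≈ -2.8395e-8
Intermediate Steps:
x = 567090 (x = 3 - (342 - 1*567429) = 3 - (342 - 567429) = 3 - 1*(-567087) = 3 + 567087 = 567090)
x/(((-3262381 - 4458565)*(2906760 - 320076))) = 567090/(((-3262381 - 4458565)*(2906760 - 320076))) = 567090/((-7720946*2586684)) = 567090/(-19971647483064) = 567090*(-1/19971647483064) = -94515/3328607913844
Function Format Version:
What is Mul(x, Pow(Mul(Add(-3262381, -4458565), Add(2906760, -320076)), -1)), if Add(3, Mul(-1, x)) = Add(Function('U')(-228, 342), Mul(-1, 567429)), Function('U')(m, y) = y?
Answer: Rational(-94515, 3328607913844) ≈ -2.8395e-8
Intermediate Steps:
x = 567090 (x = Add(3, Mul(-1, Add(342, Mul(-1, 567429)))) = Add(3, Mul(-1, Add(342, -567429))) = Add(3, Mul(-1, -567087)) = Add(3, 567087) = 567090)
Mul(x, Pow(Mul(Add(-3262381, -4458565), Add(2906760, -320076)), -1)) = Mul(567090, Pow(Mul(Add(-3262381, -4458565), Add(2906760, -320076)), -1)) = Mul(567090, Pow(Mul(-7720946, 2586684), -1)) = Mul(567090, Pow(-19971647483064, -1)) = Mul(567090, Rational(-1, 19971647483064)) = Rational(-94515, 3328607913844)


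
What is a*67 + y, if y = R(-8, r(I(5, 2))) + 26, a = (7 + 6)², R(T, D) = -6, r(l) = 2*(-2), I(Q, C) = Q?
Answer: 11343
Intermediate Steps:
r(l) = -4
a = 169 (a = 13² = 169)
y = 20 (y = -6 + 26 = 20)
a*67 + y = 169*67 + 20 = 11323 + 20 = 11343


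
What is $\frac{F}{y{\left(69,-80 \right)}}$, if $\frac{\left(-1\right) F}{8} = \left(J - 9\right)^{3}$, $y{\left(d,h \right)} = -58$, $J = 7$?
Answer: $- \frac{32}{29} \approx -1.1034$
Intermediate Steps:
$F = 64$ ($F = - 8 \left(7 - 9\right)^{3} = - 8 \left(-2\right)^{3} = \left(-8\right) \left(-8\right) = 64$)
$\frac{F}{y{\left(69,-80 \right)}} = \frac{64}{-58} = 64 \left(- \frac{1}{58}\right) = - \frac{32}{29}$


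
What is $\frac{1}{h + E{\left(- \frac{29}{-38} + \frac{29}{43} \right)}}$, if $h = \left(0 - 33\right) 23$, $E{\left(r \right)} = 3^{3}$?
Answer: $- \frac{1}{732} \approx -0.0013661$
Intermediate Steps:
$E{\left(r \right)} = 27$
$h = -759$ ($h = \left(-33\right) 23 = -759$)
$\frac{1}{h + E{\left(- \frac{29}{-38} + \frac{29}{43} \right)}} = \frac{1}{-759 + 27} = \frac{1}{-732} = - \frac{1}{732}$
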